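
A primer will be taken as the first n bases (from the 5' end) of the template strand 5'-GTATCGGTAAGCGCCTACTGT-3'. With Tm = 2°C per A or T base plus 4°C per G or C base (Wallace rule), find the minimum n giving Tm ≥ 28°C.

n = 10

First 9 bases: GTATCGGTA → Tm = 26°C (< 28°C)
First 10 bases: GTATCGGTAA → Tm = 28°C (≥ 28°C)
Each additional base adds 2°C (A/T) or 4°C (G/C), so Tm is non-decreasing in n; n = 10 is the first length to reach 28°C.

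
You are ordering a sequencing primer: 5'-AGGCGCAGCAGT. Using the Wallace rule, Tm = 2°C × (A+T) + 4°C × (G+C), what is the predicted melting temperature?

40°C

Base counts: A=3, T=1, C=3, G=5
A+T = 4, G+C = 8
Tm = 2(4) + 4(8) = 8 + 32 = 40°C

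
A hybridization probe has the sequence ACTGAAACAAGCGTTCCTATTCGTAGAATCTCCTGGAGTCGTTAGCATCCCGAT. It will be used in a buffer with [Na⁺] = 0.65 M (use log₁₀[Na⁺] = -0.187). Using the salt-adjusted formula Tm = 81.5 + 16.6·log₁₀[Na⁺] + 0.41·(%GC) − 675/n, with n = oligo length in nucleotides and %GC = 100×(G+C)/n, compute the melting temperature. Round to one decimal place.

Length n = 54. Counting bases: C=14, T=15, A=14, G=11
G+C = 25, so %GC = 25/54 × 100 = 46.296%
Salt term: 16.6 × (-0.187) = -3.104
GC term: 0.41 × 46.296 = 18.981; length term: −675/54 = −12.5
Tm = 81.5 + (-3.104) + 18.981 − 12.5 = 84.877 → 84.9°C

84.9°C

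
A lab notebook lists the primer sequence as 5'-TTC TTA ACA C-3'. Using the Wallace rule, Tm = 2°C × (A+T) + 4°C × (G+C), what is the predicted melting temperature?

Base counts: C=3, A=3, T=4, G=0
A+T = 7, G+C = 3
Tm = 2×7 + 4×3 = 26°C

26°C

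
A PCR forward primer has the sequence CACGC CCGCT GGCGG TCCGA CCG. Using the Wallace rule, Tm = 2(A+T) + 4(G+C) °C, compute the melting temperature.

84°C

Scanning the sequence gives A=2, T=2, G=8, C=11.
So N_AT = 4 and N_GC = 19.
Tm = 2×4 + 4×19 = 84°C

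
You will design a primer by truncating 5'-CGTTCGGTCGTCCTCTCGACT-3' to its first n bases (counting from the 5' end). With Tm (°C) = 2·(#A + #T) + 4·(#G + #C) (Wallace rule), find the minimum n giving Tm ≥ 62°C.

n = 19

First 18 bases: CGTTCGGTCGTCCTCTCG → Tm = 60°C (< 62°C)
First 19 bases: CGTTCGGTCGTCCTCTCGA → Tm = 62°C (≥ 62°C)
Each additional base adds 2°C (A/T) or 4°C (G/C), so Tm is non-decreasing in n; n = 19 is the first length to reach 62°C.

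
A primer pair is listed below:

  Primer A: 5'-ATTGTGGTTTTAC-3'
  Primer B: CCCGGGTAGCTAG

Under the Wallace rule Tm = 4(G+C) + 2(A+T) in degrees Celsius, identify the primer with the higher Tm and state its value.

Primer A: A+T=9, G+C=4 → Tm = 2(9)+4(4) = 34°C
Primer B: A+T=4, G+C=9 → Tm = 2(4)+4(9) = 44°C
34°C vs 44°C → primer B is higher.

Primer B, 44°C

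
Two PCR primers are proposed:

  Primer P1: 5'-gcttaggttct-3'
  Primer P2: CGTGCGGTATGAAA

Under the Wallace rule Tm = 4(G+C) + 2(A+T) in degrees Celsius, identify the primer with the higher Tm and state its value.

Primer P2, 42°C

Primer P1: A+T=6, G+C=5 → Tm = 2(6)+4(5) = 32°C
Primer P2: A+T=7, G+C=7 → Tm = 2(7)+4(7) = 42°C
32°C vs 42°C → primer P2 is higher.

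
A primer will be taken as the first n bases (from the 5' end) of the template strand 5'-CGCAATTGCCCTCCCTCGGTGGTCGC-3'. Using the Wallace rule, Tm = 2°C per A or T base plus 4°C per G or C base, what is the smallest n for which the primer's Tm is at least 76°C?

n = 23

First 22 bases: CGCAATTGCCCTCCCTCGGTGG → Tm = 74°C (< 76°C)
First 23 bases: CGCAATTGCCCTCCCTCGGTGGT → Tm = 76°C (≥ 76°C)
Since every base adds ≥2°C, Tm only increases with n, so the threshold is first crossed at n = 23.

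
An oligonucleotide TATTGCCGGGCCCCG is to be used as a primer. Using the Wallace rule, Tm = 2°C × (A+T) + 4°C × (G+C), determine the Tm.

52°C

G=5, A=1, C=6, T=3
A+T = 4, G+C = 11
Tm = 2×4 + 4×11 = 52°C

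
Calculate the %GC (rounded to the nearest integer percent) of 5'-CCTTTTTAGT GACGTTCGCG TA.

Base counts: C=5, A=3, T=9, G=5
G+C = 5 + 5 = 10 out of 22 bases
%GC = 10/22 × 100 = 45.45% ≈ 45%

45%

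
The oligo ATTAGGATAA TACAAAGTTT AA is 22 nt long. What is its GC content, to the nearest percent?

Scanning the sequence gives G=3, C=1, A=11, T=7.
G+C = 3 + 1 = 4 out of 22 bases
%GC = 4/22 × 100 = 18.18% ≈ 18%

18%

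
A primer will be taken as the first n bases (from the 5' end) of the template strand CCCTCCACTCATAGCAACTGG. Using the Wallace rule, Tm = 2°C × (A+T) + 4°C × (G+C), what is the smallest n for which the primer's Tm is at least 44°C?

First 13 bases: CCCTCCACTCATA → Tm = 40°C (< 44°C)
First 14 bases: CCCTCCACTCATAG → Tm = 44°C (≥ 44°C)
Since every base adds ≥2°C, Tm only increases with n, so the threshold is first crossed at n = 14.

n = 14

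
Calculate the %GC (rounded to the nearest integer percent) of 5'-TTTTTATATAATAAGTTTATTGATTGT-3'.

G=3, A=8, T=16, C=0
G+C = 3 + 0 = 3 out of 27 bases
%GC = 3/27 × 100 = 11.11% ≈ 11%

11%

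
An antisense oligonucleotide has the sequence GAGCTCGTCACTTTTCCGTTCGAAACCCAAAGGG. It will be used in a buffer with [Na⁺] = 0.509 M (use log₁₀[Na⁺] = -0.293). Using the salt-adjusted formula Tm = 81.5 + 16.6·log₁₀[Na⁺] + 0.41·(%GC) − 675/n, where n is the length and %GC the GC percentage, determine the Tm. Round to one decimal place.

Length n = 34. Base counts: T=8, G=8, C=10, A=8
G+C = 18, so %GC = 18/34 × 100 = 52.941%
Salt term: 16.6 × (-0.293) = -4.864
GC term: 0.41 × 52.941 = 21.706; length term: −675/34 = −19.853
Tm = 81.5 + (-4.864) + 21.706 − 19.853 = 78.489 → 78.5°C

78.5°C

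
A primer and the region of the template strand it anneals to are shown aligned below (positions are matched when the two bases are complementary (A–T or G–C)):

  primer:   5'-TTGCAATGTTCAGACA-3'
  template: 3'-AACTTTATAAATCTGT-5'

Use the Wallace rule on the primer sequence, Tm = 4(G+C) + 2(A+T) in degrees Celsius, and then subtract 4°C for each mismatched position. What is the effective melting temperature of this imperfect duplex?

Primer base counts: A=5, T=5, G=3, C=3 → A+T=10, G+C=6
Perfect-match Tm = 2(10) + 4(6) = 20 + 24 = 44°C
Mismatches (positions where the bases are not complementary): 3 (at positions 4, 8, 11)
Effective Tm = 44 − 3×4 = 44 − 12 = 32°C

32°C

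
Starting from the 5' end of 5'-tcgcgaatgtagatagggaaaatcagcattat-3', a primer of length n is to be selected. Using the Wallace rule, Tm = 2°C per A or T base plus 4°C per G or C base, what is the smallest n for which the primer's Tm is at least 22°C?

n = 7

First 6 bases: TCGCGA → Tm = 20°C (< 22°C)
First 7 bases: TCGCGAA → Tm = 22°C (≥ 22°C)
Each additional base adds 2°C (A/T) or 4°C (G/C), so Tm is non-decreasing in n; n = 7 is the first length to reach 22°C.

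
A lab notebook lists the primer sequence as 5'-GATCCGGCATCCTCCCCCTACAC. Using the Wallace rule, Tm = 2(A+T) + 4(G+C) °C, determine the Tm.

Base counts: G=3, C=12, A=4, T=4
So N_AT = 8 and N_GC = 15.
Tm = 2(8) + 4(15) = 16 + 60 = 76°C

76°C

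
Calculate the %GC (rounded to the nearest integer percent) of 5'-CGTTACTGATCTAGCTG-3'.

T=6, G=4, C=4, A=3
G+C = 4 + 4 = 8 out of 17 bases
%GC = 8/17 × 100 = 47.06% ≈ 47%

47%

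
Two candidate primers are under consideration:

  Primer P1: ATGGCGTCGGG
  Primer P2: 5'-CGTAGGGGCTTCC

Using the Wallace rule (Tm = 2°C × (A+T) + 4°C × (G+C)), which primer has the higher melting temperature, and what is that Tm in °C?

Primer P2, 44°C

Primer P1: A+T=3, G+C=8 → Tm = 2(3)+4(8) = 38°C
Primer P2: A+T=4, G+C=9 → Tm = 2(4)+4(9) = 44°C
38°C vs 44°C → primer P2 is higher.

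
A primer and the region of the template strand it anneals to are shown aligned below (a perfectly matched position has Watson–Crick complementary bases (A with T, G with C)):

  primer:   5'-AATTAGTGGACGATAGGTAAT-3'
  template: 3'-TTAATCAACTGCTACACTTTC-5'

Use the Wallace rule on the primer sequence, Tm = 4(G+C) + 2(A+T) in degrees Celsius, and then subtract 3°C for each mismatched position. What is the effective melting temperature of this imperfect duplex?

41°C

Primer base counts: A=8, T=6, G=6, C=1 → A+T=14, G+C=7
Perfect-match Tm = 2(14) + 4(7) = 28 + 28 = 56°C
Mismatches (positions where the bases are not complementary): 5 (at positions 8, 15, 16, 18, 21)
Effective Tm = 56 − 5×3 = 56 − 15 = 41°C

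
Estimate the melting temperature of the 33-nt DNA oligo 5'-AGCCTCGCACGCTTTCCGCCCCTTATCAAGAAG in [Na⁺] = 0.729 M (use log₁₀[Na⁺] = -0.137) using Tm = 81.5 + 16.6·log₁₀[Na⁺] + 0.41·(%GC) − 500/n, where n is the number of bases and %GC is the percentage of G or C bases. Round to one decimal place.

Length n = 33. Counting bases: T=7, A=7, G=6, C=13
G+C = 19, so %GC = 19/33 × 100 = 57.576%
Salt term: 16.6 × (-0.137) = -2.274
GC term: 0.41 × 57.576 = 23.606; length term: −500/33 = −15.152
Tm = 81.5 + (-2.274) + 23.606 − 15.152 = 87.68 → 87.7°C

87.7°C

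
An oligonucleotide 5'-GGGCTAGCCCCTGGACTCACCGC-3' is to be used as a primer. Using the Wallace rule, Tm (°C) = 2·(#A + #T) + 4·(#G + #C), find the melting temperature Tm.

Base counts: C=10, T=3, A=3, G=7
So N_AT = 6 and N_GC = 17.
Tm = 4·17 + 2·6 = 68 + 12 = 80°C

80°C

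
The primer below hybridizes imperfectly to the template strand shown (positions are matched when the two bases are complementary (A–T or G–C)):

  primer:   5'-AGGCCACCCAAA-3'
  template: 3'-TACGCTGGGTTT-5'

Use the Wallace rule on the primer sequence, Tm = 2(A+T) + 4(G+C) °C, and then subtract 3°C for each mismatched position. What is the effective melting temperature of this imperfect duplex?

32°C

Primer base counts: A=5, T=0, G=2, C=5 → A+T=5, G+C=7
Perfect-match Tm = 2(5) + 4(7) = 10 + 28 = 38°C
Mismatches (positions where the bases are not complementary): 2 (at positions 2, 5)
Effective Tm = 38 − 2×3 = 38 − 6 = 32°C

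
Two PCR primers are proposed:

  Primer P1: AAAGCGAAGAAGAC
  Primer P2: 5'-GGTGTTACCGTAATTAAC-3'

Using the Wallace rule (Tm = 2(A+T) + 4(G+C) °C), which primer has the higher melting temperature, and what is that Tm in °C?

Primer P2, 50°C

Primer P1: A+T=8, G+C=6 → Tm = 2(8)+4(6) = 40°C
Primer P2: A+T=11, G+C=7 → Tm = 2(11)+4(7) = 50°C
40°C vs 50°C → primer P2 is higher.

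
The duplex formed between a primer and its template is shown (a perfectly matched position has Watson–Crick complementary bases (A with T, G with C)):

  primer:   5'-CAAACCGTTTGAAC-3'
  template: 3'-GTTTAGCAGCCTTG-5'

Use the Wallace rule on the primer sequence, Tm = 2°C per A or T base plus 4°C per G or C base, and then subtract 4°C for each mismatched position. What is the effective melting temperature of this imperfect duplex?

Primer base counts: A=5, T=3, G=2, C=4 → A+T=8, G+C=6
Perfect-match Tm = 2(8) + 4(6) = 16 + 24 = 40°C
Mismatches (positions where the bases are not complementary): 3 (at positions 5, 9, 10)
Effective Tm = 40 − 3×4 = 40 − 12 = 28°C

28°C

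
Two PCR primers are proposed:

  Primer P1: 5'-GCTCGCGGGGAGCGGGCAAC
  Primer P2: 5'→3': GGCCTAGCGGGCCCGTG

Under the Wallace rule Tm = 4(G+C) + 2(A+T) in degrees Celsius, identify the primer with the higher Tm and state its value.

Primer P1: A+T=4, G+C=16 → Tm = 2(4)+4(16) = 72°C
Primer P2: A+T=3, G+C=14 → Tm = 2(3)+4(14) = 62°C
72°C vs 62°C → primer P1 is higher.

Primer P1, 72°C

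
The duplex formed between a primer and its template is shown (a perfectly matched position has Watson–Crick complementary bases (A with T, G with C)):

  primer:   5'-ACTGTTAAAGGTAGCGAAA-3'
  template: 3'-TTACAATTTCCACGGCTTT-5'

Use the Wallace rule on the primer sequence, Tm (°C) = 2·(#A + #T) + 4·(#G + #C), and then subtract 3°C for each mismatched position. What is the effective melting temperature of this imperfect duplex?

43°C

Primer base counts: A=8, T=4, G=5, C=2 → A+T=12, G+C=7
Perfect-match Tm = 2(12) + 4(7) = 24 + 28 = 52°C
Mismatches (positions where the bases are not complementary): 3 (at positions 2, 13, 14)
Effective Tm = 52 − 3×3 = 52 − 9 = 43°C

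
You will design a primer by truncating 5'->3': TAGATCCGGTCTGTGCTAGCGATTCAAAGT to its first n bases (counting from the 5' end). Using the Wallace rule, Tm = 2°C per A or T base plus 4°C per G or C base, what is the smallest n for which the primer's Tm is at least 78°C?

First 25 bases: TAGATCCGGTCTGTGCTAGCGATTC → Tm = 76°C (< 78°C)
First 26 bases: TAGATCCGGTCTGTGCTAGCGATTCA → Tm = 78°C (≥ 78°C)
Since every base adds ≥2°C, Tm only increases with n, so the threshold is first crossed at n = 26.

n = 26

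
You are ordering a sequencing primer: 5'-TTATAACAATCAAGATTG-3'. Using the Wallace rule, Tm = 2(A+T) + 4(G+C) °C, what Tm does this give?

44°C

Base counts: A=8, T=6, C=2, G=2
A+T = 14, G+C = 4
Tm = 4·4 + 2·14 = 16 + 28 = 44°C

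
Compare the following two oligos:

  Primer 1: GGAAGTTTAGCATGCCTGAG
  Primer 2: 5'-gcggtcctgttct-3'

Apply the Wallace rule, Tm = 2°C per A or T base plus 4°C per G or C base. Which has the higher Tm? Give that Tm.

Primer 1: A+T=10, G+C=10 → Tm = 2(10)+4(10) = 60°C
Primer 2: A+T=5, G+C=8 → Tm = 2(5)+4(8) = 42°C
60°C vs 42°C → primer 1 is higher.

Primer 1, 60°C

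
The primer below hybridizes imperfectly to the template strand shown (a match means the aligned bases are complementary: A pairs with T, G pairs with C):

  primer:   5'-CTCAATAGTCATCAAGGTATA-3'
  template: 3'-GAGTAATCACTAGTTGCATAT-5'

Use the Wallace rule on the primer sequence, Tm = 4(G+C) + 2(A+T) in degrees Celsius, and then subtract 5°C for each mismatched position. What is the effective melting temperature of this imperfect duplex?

Primer base counts: A=8, T=6, G=3, C=4 → A+T=14, G+C=7
Perfect-match Tm = 2(14) + 4(7) = 28 + 28 = 56°C
Mismatches (positions where the bases are not complementary): 3 (at positions 5, 10, 16)
Effective Tm = 56 − 3×5 = 56 − 15 = 41°C

41°C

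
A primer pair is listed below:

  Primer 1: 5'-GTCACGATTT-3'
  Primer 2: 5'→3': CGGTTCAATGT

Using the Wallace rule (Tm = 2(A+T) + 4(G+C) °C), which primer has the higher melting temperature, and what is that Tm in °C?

Primer 1: A+T=6, G+C=4 → Tm = 2(6)+4(4) = 28°C
Primer 2: A+T=6, G+C=5 → Tm = 2(6)+4(5) = 32°C
28°C vs 32°C → primer 2 is higher.

Primer 2, 32°C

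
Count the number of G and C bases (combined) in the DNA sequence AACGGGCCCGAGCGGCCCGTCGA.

18

Scanning the sequence gives C=9, T=1, G=9, A=4.
G+C = 9 + 9 = 18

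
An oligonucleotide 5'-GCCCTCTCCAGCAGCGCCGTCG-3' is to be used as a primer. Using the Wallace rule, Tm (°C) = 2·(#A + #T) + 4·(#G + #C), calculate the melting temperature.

78°C

Counting bases: T=3, C=11, A=2, G=6
So N_AT = 5 and N_GC = 17.
Tm = 2×5 + 4×17 = 78°C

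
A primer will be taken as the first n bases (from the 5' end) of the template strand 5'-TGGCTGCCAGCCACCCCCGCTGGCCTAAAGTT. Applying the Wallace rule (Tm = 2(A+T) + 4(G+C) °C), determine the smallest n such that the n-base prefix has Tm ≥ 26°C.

First 7 bases: TGGCTGC → Tm = 24°C (< 26°C)
First 8 bases: TGGCTGCC → Tm = 28°C (≥ 26°C)
Since every base adds ≥2°C, Tm only increases with n, so the threshold is first crossed at n = 8.

n = 8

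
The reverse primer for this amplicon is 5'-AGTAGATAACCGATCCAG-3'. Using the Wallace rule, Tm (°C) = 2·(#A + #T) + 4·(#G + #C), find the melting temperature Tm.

Scanning the sequence gives T=3, C=4, A=7, G=4.
A+T = 10, G+C = 8
Tm = 4·8 + 2·10 = 32 + 20 = 52°C

52°C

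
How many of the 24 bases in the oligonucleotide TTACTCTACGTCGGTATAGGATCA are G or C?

Counting bases: A=6, C=5, T=8, G=5
G+C = 5 + 5 = 10

10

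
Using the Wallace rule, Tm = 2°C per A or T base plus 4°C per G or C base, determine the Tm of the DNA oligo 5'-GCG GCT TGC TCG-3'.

Scanning the sequence gives T=3, G=5, C=4, A=0.
So N_AT = 3 and N_GC = 9.
Tm = 4·9 + 2·3 = 36 + 6 = 42°C

42°C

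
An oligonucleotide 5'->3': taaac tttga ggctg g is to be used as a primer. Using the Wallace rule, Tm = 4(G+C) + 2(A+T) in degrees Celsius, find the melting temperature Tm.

46°C

Base counts: A=4, T=5, C=2, G=5
So N_AT = 9 and N_GC = 7.
Tm = 4·7 + 2·9 = 28 + 18 = 46°C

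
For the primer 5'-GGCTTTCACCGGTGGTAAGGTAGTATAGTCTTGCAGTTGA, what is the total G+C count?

19

Counting bases: A=8, C=6, G=13, T=13
G+C = 13 + 6 = 19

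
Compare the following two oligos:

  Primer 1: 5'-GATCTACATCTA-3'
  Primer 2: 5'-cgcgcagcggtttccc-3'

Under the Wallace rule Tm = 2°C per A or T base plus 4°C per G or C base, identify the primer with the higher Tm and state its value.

Primer 1: A+T=8, G+C=4 → Tm = 2(8)+4(4) = 32°C
Primer 2: A+T=4, G+C=12 → Tm = 2(4)+4(12) = 56°C
32°C vs 56°C → primer 2 is higher.

Primer 2, 56°C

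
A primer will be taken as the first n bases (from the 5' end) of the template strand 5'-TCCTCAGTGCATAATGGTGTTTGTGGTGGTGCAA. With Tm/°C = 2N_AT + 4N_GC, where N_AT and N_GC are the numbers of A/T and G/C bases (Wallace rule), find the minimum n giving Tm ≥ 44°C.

n = 16

First 15 bases: TCCTCAGTGCATAAT → Tm = 42°C (< 44°C)
First 16 bases: TCCTCAGTGCATAATG → Tm = 46°C (≥ 44°C)
Each additional base adds 2°C (A/T) or 4°C (G/C), so Tm is non-decreasing in n; n = 16 is the first length to reach 44°C.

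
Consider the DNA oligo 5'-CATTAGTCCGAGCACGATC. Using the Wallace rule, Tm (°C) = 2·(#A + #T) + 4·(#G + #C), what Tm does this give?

Base counts: C=6, A=5, G=4, T=4
So N_AT = 9 and N_GC = 10.
Tm = 2(9) + 4(10) = 18 + 40 = 58°C

58°C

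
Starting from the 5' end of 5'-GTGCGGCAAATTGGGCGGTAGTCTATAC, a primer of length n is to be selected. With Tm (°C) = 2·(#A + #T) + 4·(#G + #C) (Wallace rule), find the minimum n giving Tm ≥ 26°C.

n = 7

First 6 bases: GTGCGG → Tm = 22°C (< 26°C)
First 7 bases: GTGCGGC → Tm = 26°C (≥ 26°C)
Each additional base adds 2°C (A/T) or 4°C (G/C), so Tm is non-decreasing in n; n = 7 is the first length to reach 26°C.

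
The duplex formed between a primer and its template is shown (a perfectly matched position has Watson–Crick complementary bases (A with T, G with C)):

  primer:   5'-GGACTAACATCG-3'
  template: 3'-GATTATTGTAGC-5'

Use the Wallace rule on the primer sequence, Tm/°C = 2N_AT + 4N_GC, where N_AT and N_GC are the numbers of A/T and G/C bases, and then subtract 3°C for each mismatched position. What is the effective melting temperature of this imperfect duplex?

Primer base counts: A=4, T=2, G=3, C=3 → A+T=6, G+C=6
Perfect-match Tm = 2(6) + 4(6) = 12 + 24 = 36°C
Mismatches (positions where the bases are not complementary): 3 (at positions 1, 2, 4)
Effective Tm = 36 − 3×3 = 36 − 9 = 27°C

27°C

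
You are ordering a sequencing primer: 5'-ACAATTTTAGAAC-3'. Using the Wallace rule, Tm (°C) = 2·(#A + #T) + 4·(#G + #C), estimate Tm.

32°C

A=6, C=2, T=4, G=1
So N_AT = 10 and N_GC = 3.
Tm = 2×10 + 4×3 = 32°C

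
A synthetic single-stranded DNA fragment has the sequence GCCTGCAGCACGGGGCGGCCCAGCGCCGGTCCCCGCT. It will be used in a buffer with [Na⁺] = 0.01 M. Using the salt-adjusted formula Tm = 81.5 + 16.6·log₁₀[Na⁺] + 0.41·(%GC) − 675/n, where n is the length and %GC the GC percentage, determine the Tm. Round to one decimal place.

64.4°C

Length n = 37. Base counts: G=14, A=3, C=17, T=3
G+C = 31, so %GC = 31/37 × 100 = 83.784%
Salt term: 16.6 × (-2) = -33.2
GC term: 0.41 × 83.784 = 34.351; length term: −675/37 = −18.243
Tm = 81.5 + (-33.2) + 34.351 − 18.243 = 64.408 → 64.4°C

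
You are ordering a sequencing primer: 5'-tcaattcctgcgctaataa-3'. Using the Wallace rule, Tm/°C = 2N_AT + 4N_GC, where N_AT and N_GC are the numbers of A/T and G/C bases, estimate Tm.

52°C

Base counts: C=5, A=6, T=6, G=2
So N_AT = 12 and N_GC = 7.
Tm = 2×12 + 4×7 = 52°C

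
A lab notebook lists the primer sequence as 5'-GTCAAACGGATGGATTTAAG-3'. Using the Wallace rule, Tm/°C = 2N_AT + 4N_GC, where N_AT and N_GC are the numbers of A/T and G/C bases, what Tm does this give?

Counting bases: C=2, T=5, A=7, G=6
AT pairs contribute 12, GC pairs contribute 8.
Tm = 4·8 + 2·12 = 32 + 24 = 56°C

56°C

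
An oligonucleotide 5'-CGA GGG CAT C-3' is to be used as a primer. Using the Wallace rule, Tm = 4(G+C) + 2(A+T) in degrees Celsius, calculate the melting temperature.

34°C

G=4, C=3, T=1, A=2
So N_AT = 3 and N_GC = 7.
Tm = 2×3 + 4×7 = 34°C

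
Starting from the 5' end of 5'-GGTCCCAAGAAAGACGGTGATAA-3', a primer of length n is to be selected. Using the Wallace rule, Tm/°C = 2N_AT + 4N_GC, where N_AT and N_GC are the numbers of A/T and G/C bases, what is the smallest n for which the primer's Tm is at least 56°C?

First 17 bases: GGTCCCAAGAAAGACGG → Tm = 54°C (< 56°C)
First 18 bases: GGTCCCAAGAAAGACGGT → Tm = 56°C (≥ 56°C)
Since every base adds ≥2°C, Tm only increases with n, so the threshold is first crossed at n = 18.

n = 18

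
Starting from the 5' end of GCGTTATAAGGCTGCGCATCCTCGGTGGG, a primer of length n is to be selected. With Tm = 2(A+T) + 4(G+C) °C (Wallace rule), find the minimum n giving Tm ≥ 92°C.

n = 29

First 28 bases: GCGTTATAAGGCTGCGCATCCTCGGTGG → Tm = 90°C (< 92°C)
First 29 bases: GCGTTATAAGGCTGCGCATCCTCGGTGGG → Tm = 94°C (≥ 92°C)
Each additional base adds 2°C (A/T) or 4°C (G/C), so Tm is non-decreasing in n; n = 29 is the first length to reach 92°C.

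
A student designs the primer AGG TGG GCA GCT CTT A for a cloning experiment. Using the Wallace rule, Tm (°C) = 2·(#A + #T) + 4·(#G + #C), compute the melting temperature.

Base counts: C=3, A=3, T=4, G=6
A+T = 7, G+C = 9
Tm = 2×7 + 4×9 = 50°C

50°C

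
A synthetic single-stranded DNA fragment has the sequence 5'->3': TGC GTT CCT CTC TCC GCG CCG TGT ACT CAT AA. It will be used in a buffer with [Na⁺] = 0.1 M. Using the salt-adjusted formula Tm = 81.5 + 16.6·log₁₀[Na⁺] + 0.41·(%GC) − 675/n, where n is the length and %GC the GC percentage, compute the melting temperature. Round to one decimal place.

Length n = 32. T=10, C=12, G=6, A=4
G+C = 18, so %GC = 18/32 × 100 = 56.25%
Salt term: 16.6 × (-1) = -16.6
GC term: 0.41 × 56.25 = 23.062; length term: −675/32 = −21.094
Tm = 81.5 + (-16.6) + 23.062 − 21.094 = 66.868 → 66.9°C

66.9°C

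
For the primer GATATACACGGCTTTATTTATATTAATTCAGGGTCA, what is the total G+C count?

Base counts: T=14, A=11, C=5, G=6
Total G or C: 6 + 5 = 11

11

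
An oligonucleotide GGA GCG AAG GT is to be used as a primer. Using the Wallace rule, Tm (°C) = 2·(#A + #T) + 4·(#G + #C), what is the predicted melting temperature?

Counting bases: A=3, T=1, G=6, C=1
AT pairs contribute 4, GC pairs contribute 7.
Tm = 2(4) + 4(7) = 8 + 28 = 36°C

36°C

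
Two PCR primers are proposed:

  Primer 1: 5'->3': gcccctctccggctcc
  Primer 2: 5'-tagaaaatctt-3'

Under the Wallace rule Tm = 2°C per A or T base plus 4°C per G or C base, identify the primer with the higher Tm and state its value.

Primer 1: A+T=3, G+C=13 → Tm = 2(3)+4(13) = 58°C
Primer 2: A+T=9, G+C=2 → Tm = 2(9)+4(2) = 26°C
58°C vs 26°C → primer 1 is higher.

Primer 1, 58°C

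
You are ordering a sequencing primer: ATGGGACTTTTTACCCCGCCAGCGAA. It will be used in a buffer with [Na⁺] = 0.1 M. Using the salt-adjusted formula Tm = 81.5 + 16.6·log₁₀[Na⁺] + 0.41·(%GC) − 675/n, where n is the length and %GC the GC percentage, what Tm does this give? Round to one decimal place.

Length n = 26. Scanning the sequence gives T=6, G=6, A=6, C=8.
G+C = 14, so %GC = 14/26 × 100 = 53.846%
Salt term: 16.6 × (-1) = -16.6
GC term: 0.41 × 53.846 = 22.077; length term: −675/26 = −25.962
Tm = 81.5 + (-16.6) + 22.077 − 25.962 = 61.015 → 61.0°C

61.0°C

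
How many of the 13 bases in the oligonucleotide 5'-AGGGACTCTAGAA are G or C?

6

T=2, C=2, G=4, A=5
Total G or C: 4 + 2 = 6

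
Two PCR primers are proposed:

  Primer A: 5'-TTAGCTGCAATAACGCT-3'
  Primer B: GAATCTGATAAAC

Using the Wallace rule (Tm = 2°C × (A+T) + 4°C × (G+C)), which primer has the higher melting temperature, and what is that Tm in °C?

Primer A, 48°C

Primer A: A+T=10, G+C=7 → Tm = 2(10)+4(7) = 48°C
Primer B: A+T=9, G+C=4 → Tm = 2(9)+4(4) = 34°C
48°C vs 34°C → primer A is higher.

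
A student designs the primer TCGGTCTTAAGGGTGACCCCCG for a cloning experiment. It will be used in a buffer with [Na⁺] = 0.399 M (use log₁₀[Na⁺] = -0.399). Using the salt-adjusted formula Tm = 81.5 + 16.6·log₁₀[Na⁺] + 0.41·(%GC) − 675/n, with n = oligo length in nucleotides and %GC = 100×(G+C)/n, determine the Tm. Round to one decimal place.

Length n = 22. Base counts: A=3, G=7, C=7, T=5
G+C = 14, so %GC = 14/22 × 100 = 63.636%
Salt term: 16.6 × (-0.399) = -6.623
GC term: 0.41 × 63.636 = 26.091; length term: −675/22 = −30.682
Tm = 81.5 + (-6.623) + 26.091 − 30.682 = 70.286 → 70.3°C

70.3°C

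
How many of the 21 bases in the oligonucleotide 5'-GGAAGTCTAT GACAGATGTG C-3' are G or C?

Counting bases: A=6, T=5, G=7, C=3
G+C = 7 + 3 = 10

10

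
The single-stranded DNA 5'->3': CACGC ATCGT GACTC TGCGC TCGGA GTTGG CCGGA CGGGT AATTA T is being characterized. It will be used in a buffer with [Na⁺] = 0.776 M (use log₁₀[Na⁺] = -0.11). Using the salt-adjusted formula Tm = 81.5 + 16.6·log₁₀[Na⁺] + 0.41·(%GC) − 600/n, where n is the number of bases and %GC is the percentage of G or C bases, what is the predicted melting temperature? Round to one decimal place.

90.7°C

Length n = 46. Counting bases: T=11, G=15, A=8, C=12
G+C = 27, so %GC = 27/46 × 100 = 58.696%
Salt term: 16.6 × (-0.11) = -1.826
GC term: 0.41 × 58.696 = 24.065; length term: −600/46 = −13.043
Tm = 81.5 + (-1.826) + 24.065 − 13.043 = 90.696 → 90.7°C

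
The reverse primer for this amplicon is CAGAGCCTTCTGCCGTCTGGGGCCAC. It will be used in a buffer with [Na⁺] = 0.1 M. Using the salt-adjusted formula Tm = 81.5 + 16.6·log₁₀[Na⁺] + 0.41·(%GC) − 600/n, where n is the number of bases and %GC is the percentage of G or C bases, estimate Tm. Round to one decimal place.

70.2°C

Length n = 26. Counting bases: T=5, C=10, G=8, A=3
G+C = 18, so %GC = 18/26 × 100 = 69.231%
Salt term: 16.6 × (-1) = -16.6
GC term: 0.41 × 69.231 = 28.385; length term: −600/26 = −23.077
Tm = 81.5 + (-16.6) + 28.385 − 23.077 = 70.208 → 70.2°C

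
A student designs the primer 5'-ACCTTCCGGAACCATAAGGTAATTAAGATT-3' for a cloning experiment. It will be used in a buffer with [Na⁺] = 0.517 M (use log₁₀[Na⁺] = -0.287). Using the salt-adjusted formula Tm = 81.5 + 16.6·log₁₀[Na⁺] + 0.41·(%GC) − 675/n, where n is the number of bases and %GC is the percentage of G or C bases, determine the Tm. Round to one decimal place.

69.3°C

Length n = 30. Counting bases: A=11, G=5, C=6, T=8
G+C = 11, so %GC = 11/30 × 100 = 36.667%
Salt term: 16.6 × (-0.287) = -4.764
GC term: 0.41 × 36.667 = 15.033; length term: −675/30 = −22.5
Tm = 81.5 + (-4.764) + 15.033 − 22.5 = 69.269 → 69.3°C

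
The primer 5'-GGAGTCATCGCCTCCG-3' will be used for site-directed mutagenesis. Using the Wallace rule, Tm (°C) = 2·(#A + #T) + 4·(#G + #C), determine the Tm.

54°C

Base counts: A=2, T=3, C=6, G=5
A+T = 5, G+C = 11
Tm = 4·11 + 2·5 = 44 + 10 = 54°C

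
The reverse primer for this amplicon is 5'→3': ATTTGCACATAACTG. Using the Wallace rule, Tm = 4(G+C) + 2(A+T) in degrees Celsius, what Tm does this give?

40°C

Counting bases: G=2, T=5, C=3, A=5
A+T = 10, G+C = 5
Tm = 2(10) + 4(5) = 20 + 20 = 40°C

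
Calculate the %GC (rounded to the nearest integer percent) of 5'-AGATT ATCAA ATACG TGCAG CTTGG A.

38%

Base counts: G=6, T=7, A=9, C=4
G+C = 6 + 4 = 10 out of 26 bases
%GC = 10/26 × 100 = 38.46% ≈ 38%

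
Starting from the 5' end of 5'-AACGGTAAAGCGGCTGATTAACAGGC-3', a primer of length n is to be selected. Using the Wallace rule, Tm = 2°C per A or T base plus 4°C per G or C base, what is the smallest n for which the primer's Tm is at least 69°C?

First 23 bases: AACGGTAAAGCGGCTGATTAACA → Tm = 66°C (< 69°C)
First 24 bases: AACGGTAAAGCGGCTGATTAACAG → Tm = 70°C (≥ 69°C)
Each additional base adds 2°C (A/T) or 4°C (G/C), so Tm is non-decreasing in n; n = 24 is the first length to reach 69°C.

n = 24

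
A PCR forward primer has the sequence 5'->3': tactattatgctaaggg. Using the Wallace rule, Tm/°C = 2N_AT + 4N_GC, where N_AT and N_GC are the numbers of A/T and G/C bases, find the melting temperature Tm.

46°C

Scanning the sequence gives A=5, T=6, G=4, C=2.
AT pairs contribute 11, GC pairs contribute 6.
Tm = 2×11 + 4×6 = 46°C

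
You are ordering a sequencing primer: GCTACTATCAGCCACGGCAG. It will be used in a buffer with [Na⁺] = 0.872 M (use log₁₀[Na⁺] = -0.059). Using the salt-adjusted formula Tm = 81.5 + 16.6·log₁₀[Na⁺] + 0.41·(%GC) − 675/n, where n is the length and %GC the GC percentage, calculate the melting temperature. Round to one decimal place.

71.4°C

Length n = 20. Base counts: C=7, A=5, G=5, T=3
G+C = 12, so %GC = 12/20 × 100 = 60%
Salt term: 16.6 × (-0.059) = -0.979
GC term: 0.41 × 60 = 24.6; length term: −675/20 = −33.75
Tm = 81.5 + (-0.979) + 24.6 − 33.75 = 71.371 → 71.4°C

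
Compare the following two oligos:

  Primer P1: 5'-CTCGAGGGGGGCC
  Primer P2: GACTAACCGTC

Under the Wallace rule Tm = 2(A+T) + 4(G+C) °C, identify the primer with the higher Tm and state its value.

Primer P1: A+T=2, G+C=11 → Tm = 2(2)+4(11) = 48°C
Primer P2: A+T=5, G+C=6 → Tm = 2(5)+4(6) = 34°C
48°C vs 34°C → primer P1 is higher.

Primer P1, 48°C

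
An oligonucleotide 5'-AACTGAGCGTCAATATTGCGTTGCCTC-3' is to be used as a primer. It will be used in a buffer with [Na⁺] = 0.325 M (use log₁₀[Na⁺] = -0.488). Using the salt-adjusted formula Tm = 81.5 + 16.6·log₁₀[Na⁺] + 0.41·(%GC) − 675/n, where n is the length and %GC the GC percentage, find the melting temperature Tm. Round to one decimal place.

68.1°C

Length n = 27. Scanning the sequence gives C=7, T=8, G=6, A=6.
G+C = 13, so %GC = 13/27 × 100 = 48.148%
Salt term: 16.6 × (-0.488) = -8.101
GC term: 0.41 × 48.148 = 19.741; length term: −675/27 = −25
Tm = 81.5 + (-8.101) + 19.741 − 25 = 68.14 → 68.1°C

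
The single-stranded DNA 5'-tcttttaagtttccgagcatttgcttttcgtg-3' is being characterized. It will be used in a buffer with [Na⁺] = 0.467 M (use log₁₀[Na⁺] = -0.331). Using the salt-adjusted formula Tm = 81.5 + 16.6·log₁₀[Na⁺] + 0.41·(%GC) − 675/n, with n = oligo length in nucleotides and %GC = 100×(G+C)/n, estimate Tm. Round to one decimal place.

70.3°C

Length n = 32. Counting bases: C=6, A=4, G=6, T=16
G+C = 12, so %GC = 12/32 × 100 = 37.5%
Salt term: 16.6 × (-0.331) = -5.495
GC term: 0.41 × 37.5 = 15.375; length term: −675/32 = −21.094
Tm = 81.5 + (-5.495) + 15.375 − 21.094 = 70.286 → 70.3°C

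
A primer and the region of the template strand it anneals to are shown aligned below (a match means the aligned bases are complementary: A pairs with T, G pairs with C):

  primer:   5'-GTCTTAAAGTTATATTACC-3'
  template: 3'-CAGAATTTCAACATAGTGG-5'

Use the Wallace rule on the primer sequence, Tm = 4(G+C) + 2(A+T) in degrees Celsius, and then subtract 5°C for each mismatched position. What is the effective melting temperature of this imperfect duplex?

38°C

Primer base counts: A=6, T=8, G=2, C=3 → A+T=14, G+C=5
Perfect-match Tm = 2(14) + 4(5) = 28 + 20 = 48°C
Mismatches (positions where the bases are not complementary): 2 (at positions 12, 16)
Effective Tm = 48 − 2×5 = 48 − 10 = 38°C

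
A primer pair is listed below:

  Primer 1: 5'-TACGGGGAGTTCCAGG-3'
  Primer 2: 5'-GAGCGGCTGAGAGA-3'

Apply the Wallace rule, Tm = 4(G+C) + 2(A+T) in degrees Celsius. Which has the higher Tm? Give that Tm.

Primer 1: A+T=6, G+C=10 → Tm = 2(6)+4(10) = 52°C
Primer 2: A+T=5, G+C=9 → Tm = 2(5)+4(9) = 46°C
52°C vs 46°C → primer 1 is higher.

Primer 1, 52°C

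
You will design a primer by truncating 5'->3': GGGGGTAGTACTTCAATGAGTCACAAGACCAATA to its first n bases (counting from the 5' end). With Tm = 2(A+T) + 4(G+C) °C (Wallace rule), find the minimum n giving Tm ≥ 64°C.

n = 22

First 21 bases: GGGGGTAGTACTTCAATGAGT → Tm = 62°C (< 64°C)
First 22 bases: GGGGGTAGTACTTCAATGAGTC → Tm = 66°C (≥ 64°C)
Since every base adds ≥2°C, Tm only increases with n, so the threshold is first crossed at n = 22.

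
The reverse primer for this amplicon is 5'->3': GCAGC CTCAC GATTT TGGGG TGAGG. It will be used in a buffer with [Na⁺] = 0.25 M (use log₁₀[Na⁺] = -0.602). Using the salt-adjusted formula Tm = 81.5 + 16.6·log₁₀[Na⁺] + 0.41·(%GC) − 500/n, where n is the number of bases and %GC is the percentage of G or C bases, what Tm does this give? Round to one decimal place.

76.1°C

Length n = 25. Scanning the sequence gives A=4, G=10, C=5, T=6.
G+C = 15, so %GC = 15/25 × 100 = 60%
Salt term: 16.6 × (-0.602) = -9.993
GC term: 0.41 × 60 = 24.6; length term: −500/25 = −20
Tm = 81.5 + (-9.993) + 24.6 − 20 = 76.107 → 76.1°C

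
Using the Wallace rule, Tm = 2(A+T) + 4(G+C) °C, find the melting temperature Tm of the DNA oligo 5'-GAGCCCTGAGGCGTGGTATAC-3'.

68°C

Counting bases: G=8, A=4, T=4, C=5
AT pairs contribute 8, GC pairs contribute 13.
Tm = 2(8) + 4(13) = 16 + 52 = 68°C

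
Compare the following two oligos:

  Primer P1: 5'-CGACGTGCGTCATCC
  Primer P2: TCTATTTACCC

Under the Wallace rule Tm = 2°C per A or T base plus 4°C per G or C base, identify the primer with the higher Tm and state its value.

Primer P1, 50°C

Primer P1: A+T=5, G+C=10 → Tm = 2(5)+4(10) = 50°C
Primer P2: A+T=7, G+C=4 → Tm = 2(7)+4(4) = 30°C
50°C vs 30°C → primer P1 is higher.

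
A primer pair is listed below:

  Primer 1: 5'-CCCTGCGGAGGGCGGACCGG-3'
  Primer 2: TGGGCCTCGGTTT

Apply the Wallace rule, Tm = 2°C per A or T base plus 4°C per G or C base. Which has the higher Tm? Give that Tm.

Primer 1: A+T=3, G+C=17 → Tm = 2(3)+4(17) = 74°C
Primer 2: A+T=5, G+C=8 → Tm = 2(5)+4(8) = 42°C
74°C vs 42°C → primer 1 is higher.

Primer 1, 74°C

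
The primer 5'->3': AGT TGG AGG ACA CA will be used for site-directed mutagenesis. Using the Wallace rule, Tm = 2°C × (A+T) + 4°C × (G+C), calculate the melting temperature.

G=5, A=5, T=2, C=2
AT pairs contribute 7, GC pairs contribute 7.
Tm = 2×7 + 4×7 = 42°C

42°C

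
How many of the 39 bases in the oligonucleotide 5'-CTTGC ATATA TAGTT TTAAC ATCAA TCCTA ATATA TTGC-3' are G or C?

Counting bases: T=16, C=7, G=3, A=13
Total G or C: 3 + 7 = 10

10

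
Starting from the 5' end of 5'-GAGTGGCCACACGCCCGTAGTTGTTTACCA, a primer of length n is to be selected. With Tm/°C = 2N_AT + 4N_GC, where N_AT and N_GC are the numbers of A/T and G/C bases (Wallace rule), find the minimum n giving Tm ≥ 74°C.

First 22 bases: GAGTGGCCACACGCCCGTAGTT → Tm = 72°C (< 74°C)
First 23 bases: GAGTGGCCACACGCCCGTAGTTG → Tm = 76°C (≥ 74°C)
Each additional base adds 2°C (A/T) or 4°C (G/C), so Tm is non-decreasing in n; n = 23 is the first length to reach 74°C.

n = 23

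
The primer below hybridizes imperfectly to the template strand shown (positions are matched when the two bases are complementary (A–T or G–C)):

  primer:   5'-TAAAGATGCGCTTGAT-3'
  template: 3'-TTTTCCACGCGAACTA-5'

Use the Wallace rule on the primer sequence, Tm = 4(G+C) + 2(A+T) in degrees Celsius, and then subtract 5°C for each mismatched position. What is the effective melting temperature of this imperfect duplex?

Primer base counts: A=5, T=5, G=4, C=2 → A+T=10, G+C=6
Perfect-match Tm = 2(10) + 4(6) = 20 + 24 = 44°C
Mismatches (positions where the bases are not complementary): 2 (at positions 1, 6)
Effective Tm = 44 − 2×5 = 44 − 10 = 34°C

34°C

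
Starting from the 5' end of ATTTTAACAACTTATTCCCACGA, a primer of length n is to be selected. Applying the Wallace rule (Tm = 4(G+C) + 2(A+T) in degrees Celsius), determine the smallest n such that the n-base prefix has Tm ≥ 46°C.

n = 19

First 18 bases: ATTTTAACAACTTATTCC → Tm = 44°C (< 46°C)
First 19 bases: ATTTTAACAACTTATTCCC → Tm = 48°C (≥ 46°C)
Each additional base adds 2°C (A/T) or 4°C (G/C), so Tm is non-decreasing in n; n = 19 is the first length to reach 46°C.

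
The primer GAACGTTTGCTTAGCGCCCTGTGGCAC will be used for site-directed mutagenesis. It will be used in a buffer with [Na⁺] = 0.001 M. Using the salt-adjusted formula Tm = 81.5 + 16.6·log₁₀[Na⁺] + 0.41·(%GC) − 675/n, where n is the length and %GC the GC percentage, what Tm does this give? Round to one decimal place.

Length n = 27. G=8, A=4, C=8, T=7
G+C = 16, so %GC = 16/27 × 100 = 59.259%
Salt term: 16.6 × (-3) = -49.8
GC term: 0.41 × 59.259 = 24.296; length term: −675/27 = −25
Tm = 81.5 + (-49.8) + 24.296 − 25 = 30.996 → 31.0°C

31.0°C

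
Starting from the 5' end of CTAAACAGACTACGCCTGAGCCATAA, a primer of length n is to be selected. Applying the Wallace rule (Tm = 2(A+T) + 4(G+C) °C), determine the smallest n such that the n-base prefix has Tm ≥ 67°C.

n = 22

First 21 bases: CTAAACAGACTACGCCTGAGC → Tm = 64°C (< 67°C)
First 22 bases: CTAAACAGACTACGCCTGAGCC → Tm = 68°C (≥ 67°C)
Each additional base adds 2°C (A/T) or 4°C (G/C), so Tm is non-decreasing in n; n = 22 is the first length to reach 67°C.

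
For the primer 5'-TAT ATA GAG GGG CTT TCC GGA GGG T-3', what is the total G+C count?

Scanning the sequence gives G=10, A=5, T=7, C=3.
G+C = 10 + 3 = 13

13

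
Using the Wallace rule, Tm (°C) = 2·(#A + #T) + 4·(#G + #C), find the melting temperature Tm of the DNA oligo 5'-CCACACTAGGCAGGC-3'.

T=1, G=4, C=6, A=4
A+T = 5, G+C = 10
Tm = 2×5 + 4×10 = 50°C

50°C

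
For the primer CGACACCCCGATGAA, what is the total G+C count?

9

Base counts: T=1, G=3, A=5, C=6
Total G or C: 3 + 6 = 9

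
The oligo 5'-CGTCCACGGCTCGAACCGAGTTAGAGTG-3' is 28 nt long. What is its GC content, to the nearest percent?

61%

Counting bases: G=9, T=5, C=8, A=6
G+C = 9 + 8 = 17 out of 28 bases
%GC = 17/28 × 100 = 60.71% ≈ 61%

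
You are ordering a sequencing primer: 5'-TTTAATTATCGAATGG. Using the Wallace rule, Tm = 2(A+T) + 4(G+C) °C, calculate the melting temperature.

T=7, G=3, C=1, A=5
So N_AT = 12 and N_GC = 4.
Tm = 4·4 + 2·12 = 16 + 24 = 40°C

40°C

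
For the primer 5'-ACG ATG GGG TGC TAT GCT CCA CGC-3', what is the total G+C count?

Scanning the sequence gives T=5, G=8, A=4, C=7.
Total G or C: 8 + 7 = 15

15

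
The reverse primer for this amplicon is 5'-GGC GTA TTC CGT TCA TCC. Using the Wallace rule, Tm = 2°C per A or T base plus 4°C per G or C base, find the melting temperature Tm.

Counting bases: A=2, G=4, C=6, T=6
AT pairs contribute 8, GC pairs contribute 10.
Tm = 2×8 + 4×10 = 56°C

56°C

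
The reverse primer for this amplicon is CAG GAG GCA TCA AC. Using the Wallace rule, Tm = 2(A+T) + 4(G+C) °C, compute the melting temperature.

Counting bases: T=1, G=4, C=4, A=5
AT pairs contribute 6, GC pairs contribute 8.
Tm = 4·8 + 2·6 = 32 + 12 = 44°C

44°C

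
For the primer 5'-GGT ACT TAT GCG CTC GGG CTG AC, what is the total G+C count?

14

Base counts: C=6, G=8, A=3, T=6
G+C = 8 + 6 = 14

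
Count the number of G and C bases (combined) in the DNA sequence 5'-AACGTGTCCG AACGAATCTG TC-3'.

Counting bases: A=6, T=5, G=5, C=6
G+C = 5 + 6 = 11

11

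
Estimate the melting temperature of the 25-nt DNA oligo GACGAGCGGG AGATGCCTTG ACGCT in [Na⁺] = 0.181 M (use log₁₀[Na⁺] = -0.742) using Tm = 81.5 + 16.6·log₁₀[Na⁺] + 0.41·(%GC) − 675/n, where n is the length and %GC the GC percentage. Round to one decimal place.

68.4°C

Length n = 25. Counting bases: C=6, G=10, A=5, T=4
G+C = 16, so %GC = 16/25 × 100 = 64%
Salt term: 16.6 × (-0.742) = -12.317
GC term: 0.41 × 64 = 26.24; length term: −675/25 = −27
Tm = 81.5 + (-12.317) + 26.24 − 27 = 68.423 → 68.4°C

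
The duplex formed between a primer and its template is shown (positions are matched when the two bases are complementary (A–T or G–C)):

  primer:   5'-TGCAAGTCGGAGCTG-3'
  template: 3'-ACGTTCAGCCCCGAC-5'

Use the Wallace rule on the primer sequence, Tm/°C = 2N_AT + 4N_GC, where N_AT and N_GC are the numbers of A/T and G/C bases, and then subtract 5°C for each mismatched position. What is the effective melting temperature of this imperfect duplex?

43°C

Primer base counts: A=3, T=3, G=6, C=3 → A+T=6, G+C=9
Perfect-match Tm = 2(6) + 4(9) = 12 + 36 = 48°C
Mismatches (positions where the bases are not complementary): 1 (at position 11)
Effective Tm = 48 − 1×5 = 48 − 5 = 43°C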